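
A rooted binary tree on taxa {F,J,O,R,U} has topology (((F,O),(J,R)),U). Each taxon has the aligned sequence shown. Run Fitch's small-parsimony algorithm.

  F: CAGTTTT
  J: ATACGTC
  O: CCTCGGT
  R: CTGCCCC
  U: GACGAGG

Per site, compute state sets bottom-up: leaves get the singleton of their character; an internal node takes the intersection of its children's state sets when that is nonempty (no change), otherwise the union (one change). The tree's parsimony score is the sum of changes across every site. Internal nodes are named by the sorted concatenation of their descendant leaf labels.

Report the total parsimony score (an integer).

site 0, node FO: F={C} ∩ O={C} → {C} (+0)
site 0, node JR: J={A} ∪ R={C} → {A,C} (+1)
site 0, node FJOR: FO={C} ∩ JR={A,C} → {C} (+0)
site 0, node FJORU: FJOR={C} ∪ U={G} → {C,G} (+1)
site 1, node FO: F={A} ∪ O={C} → {A,C} (+1)
site 1, node JR: J={T} ∩ R={T} → {T} (+0)
site 1, node FJOR: FO={A,C} ∪ JR={T} → {A,C,T} (+1)
site 1, node FJORU: FJOR={A,C,T} ∩ U={A} → {A} (+0)
site 2, node FO: F={G} ∪ O={T} → {G,T} (+1)
site 2, node JR: J={A} ∪ R={G} → {A,G} (+1)
site 2, node FJOR: FO={G,T} ∩ JR={A,G} → {G} (+0)
site 2, node FJORU: FJOR={G} ∪ U={C} → {C,G} (+1)
site 3, node FO: F={T} ∪ O={C} → {C,T} (+1)
site 3, node JR: J={C} ∩ R={C} → {C} (+0)
site 3, node FJOR: FO={C,T} ∩ JR={C} → {C} (+0)
site 3, node FJORU: FJOR={C} ∪ U={G} → {C,G} (+1)
site 4, node FO: F={T} ∪ O={G} → {G,T} (+1)
site 4, node JR: J={G} ∪ R={C} → {C,G} (+1)
site 4, node FJOR: FO={G,T} ∩ JR={C,G} → {G} (+0)
site 4, node FJORU: FJOR={G} ∪ U={A} → {A,G} (+1)
site 5, node FO: F={T} ∪ O={G} → {G,T} (+1)
site 5, node JR: J={T} ∪ R={C} → {C,T} (+1)
site 5, node FJOR: FO={G,T} ∩ JR={C,T} → {T} (+0)
site 5, node FJORU: FJOR={T} ∪ U={G} → {G,T} (+1)
site 6, node FO: F={T} ∩ O={T} → {T} (+0)
site 6, node JR: J={C} ∩ R={C} → {C} (+0)
site 6, node FJOR: FO={T} ∪ JR={C} → {C,T} (+1)
site 6, node FJORU: FJOR={C,T} ∪ U={G} → {C,G,T} (+1)
per-site changes: [2, 2, 3, 2, 3, 3, 2]; total = 17

17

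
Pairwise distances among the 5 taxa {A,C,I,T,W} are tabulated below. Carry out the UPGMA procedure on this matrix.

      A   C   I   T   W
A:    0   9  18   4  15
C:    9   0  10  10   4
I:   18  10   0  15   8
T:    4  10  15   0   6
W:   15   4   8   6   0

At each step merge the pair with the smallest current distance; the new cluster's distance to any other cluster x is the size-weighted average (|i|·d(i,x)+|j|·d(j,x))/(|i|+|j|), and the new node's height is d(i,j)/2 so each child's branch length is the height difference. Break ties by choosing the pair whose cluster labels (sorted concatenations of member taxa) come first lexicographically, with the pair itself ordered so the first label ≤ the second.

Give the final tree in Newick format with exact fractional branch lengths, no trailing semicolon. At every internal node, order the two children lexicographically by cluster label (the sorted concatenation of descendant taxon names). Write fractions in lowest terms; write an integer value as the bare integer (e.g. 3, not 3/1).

step 1: merge (A,T) at d=4; branch lengths A→2, T→2; new cluster AT
  updated: d(AT,C)=19/2, d(AT,I)=33/2, d(AT,W)=21/2
step 2: merge (C,W) at d=4; branch lengths C→2, W→2; new cluster CW
  updated: d(AT,CW)=10, d(CW,I)=9
step 3: merge (CW,I) at d=9; branch lengths CW→5/2, I→9/2; new cluster CIW
  updated: d(AT,CIW)=73/6
step 4: merge (AT,CIW) at d=73/6; branch lengths AT→49/12, CIW→19/12; new cluster ACITW
final tree: ((A:2,T:2):49/12,((C:2,W:2):5/2,I:9/2):19/12)
total length: 62/3

((A:2,T:2):49/12,((C:2,W:2):5/2,I:9/2):19/12)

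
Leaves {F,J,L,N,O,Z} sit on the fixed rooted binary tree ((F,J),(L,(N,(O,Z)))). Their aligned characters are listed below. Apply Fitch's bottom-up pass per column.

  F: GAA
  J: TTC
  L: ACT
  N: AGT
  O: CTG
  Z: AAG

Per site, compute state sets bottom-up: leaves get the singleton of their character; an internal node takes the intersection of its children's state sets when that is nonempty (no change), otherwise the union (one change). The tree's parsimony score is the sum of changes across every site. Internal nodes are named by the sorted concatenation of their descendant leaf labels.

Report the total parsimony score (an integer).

site 0, node FJ: F={G} ∪ J={T} → {G,T} (+1)
site 0, node OZ: O={C} ∪ Z={A} → {A,C} (+1)
site 0, node NOZ: N={A} ∩ OZ={A,C} → {A} (+0)
site 0, node LNOZ: L={A} ∩ NOZ={A} → {A} (+0)
site 0, node FJLNOZ: FJ={G,T} ∪ LNOZ={A} → {A,G,T} (+1)
site 1, node FJ: F={A} ∪ J={T} → {A,T} (+1)
site 1, node OZ: O={T} ∪ Z={A} → {A,T} (+1)
site 1, node NOZ: N={G} ∪ OZ={A,T} → {A,G,T} (+1)
site 1, node LNOZ: L={C} ∪ NOZ={A,G,T} → {A,C,G,T} (+1)
site 1, node FJLNOZ: FJ={A,T} ∩ LNOZ={A,C,G,T} → {A,T} (+0)
site 2, node FJ: F={A} ∪ J={C} → {A,C} (+1)
site 2, node OZ: O={G} ∩ Z={G} → {G} (+0)
site 2, node NOZ: N={T} ∪ OZ={G} → {G,T} (+1)
site 2, node LNOZ: L={T} ∩ NOZ={G,T} → {T} (+0)
site 2, node FJLNOZ: FJ={A,C} ∪ LNOZ={T} → {A,C,T} (+1)
per-site changes: [3, 4, 3]; total = 10

10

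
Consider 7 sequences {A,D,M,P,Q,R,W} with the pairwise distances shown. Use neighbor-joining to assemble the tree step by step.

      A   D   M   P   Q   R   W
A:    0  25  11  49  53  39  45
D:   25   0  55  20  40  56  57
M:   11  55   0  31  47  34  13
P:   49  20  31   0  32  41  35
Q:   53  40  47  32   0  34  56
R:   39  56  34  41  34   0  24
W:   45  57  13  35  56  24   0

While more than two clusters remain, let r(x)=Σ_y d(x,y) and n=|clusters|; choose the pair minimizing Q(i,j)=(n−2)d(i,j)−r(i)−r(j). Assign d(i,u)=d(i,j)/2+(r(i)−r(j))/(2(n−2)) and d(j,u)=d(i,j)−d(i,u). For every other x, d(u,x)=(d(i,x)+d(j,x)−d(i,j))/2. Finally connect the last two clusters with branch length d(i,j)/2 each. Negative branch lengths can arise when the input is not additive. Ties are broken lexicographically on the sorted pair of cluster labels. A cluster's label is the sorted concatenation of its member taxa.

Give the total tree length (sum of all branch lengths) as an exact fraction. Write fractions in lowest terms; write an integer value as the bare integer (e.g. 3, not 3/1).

1719/16

iteration 1: select D,P (d=20, Q=-361); attach at lengths (29/2, 11/2); label the merged cluster DP
  updated: d(A,DP)=27, d(DP,M)=33, d(DP,Q)=26, d(DP,R)=77/2, d(DP,W)=36
iteration 2: select DP,Q (d=26, Q=-545/2); attach at lengths (97/16, 319/16); label the merged cluster DPQ
  updated: d(A,DPQ)=27, d(DPQ,M)=27, d(DPQ,R)=93/4, d(DPQ,W)=33
iteration 3: select A,M (d=11, Q=-174); attach at lengths (35/3, -2/3); label the merged cluster AM
  updated: d(AM,DPQ)=43/2, d(AM,R)=31, d(AM,W)=47/2
iteration 4: select AM,DPQ (d=43/2, Q=-443/4); attach at lengths (165/16, 179/16); label the merged cluster ADMPQ
  updated: d(ADMPQ,R)=131/8, d(ADMPQ,W)=35/2
iteration 5: select ADMPQ,R (d=131/8, Q=-463/8); attach at lengths (79/16, 183/16); label the merged cluster ADMPQR
  updated: d(ADMPQR,W)=201/16
iteration 6: select ADMPQR,W (d=201/16); attach at lengths (201/32, 201/32); label the merged cluster ADMPQRW
final tree: ((((A:35/3,M:-2/3):165/16,((D:29/2,P:11/2):97/16,Q:319/16):179/16):79/16,R:183/16):201/32,W:201/32)
total length: 1719/16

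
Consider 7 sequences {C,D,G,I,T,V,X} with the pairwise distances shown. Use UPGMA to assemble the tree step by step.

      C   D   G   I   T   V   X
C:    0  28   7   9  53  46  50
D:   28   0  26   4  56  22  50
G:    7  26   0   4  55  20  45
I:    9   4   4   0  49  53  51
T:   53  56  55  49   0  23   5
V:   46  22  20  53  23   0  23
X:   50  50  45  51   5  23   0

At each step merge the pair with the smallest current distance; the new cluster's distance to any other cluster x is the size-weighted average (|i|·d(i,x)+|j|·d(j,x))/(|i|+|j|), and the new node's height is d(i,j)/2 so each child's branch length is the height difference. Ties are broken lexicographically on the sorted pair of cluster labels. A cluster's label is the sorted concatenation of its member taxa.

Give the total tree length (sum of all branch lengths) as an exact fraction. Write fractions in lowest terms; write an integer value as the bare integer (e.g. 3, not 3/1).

step 1: merge (D,I) at d=4; branch lengths D→2, I→2; new cluster DI
  updated: d(C,DI)=37/2, d(DI,G)=15, d(DI,T)=105/2, d(DI,V)=75/2, d(DI,X)=101/2
step 2: merge (T,X) at d=5; branch lengths T→5/2, X→5/2; new cluster TX
  updated: d(C,TX)=103/2, d(DI,TX)=103/2, d(G,TX)=50, d(TX,V)=23
step 3: merge (C,G) at d=7; branch lengths C→7/2, G→7/2; new cluster CG
  updated: d(CG,DI)=67/4, d(CG,TX)=203/4, d(CG,V)=33
step 4: merge (CG,DI) at d=67/4; branch lengths CG→39/8, DI→51/8; new cluster CDGI
  updated: d(CDGI,TX)=409/8, d(CDGI,V)=141/4
step 5: merge (TX,V) at d=23; branch lengths TX→9, V→23/2; new cluster TVX
  updated: d(CDGI,TVX)=275/6
step 6: merge (CDGI,TVX) at d=275/6; branch lengths CDGI→349/24, TVX→137/12; new cluster CDGITVX
final tree: (((C:7/2,G:7/2):39/8,(D:2,I:2):51/8):349/24,((T:5/2,X:5/2):9,V:23/2):137/12)
total length: 1769/24

1769/24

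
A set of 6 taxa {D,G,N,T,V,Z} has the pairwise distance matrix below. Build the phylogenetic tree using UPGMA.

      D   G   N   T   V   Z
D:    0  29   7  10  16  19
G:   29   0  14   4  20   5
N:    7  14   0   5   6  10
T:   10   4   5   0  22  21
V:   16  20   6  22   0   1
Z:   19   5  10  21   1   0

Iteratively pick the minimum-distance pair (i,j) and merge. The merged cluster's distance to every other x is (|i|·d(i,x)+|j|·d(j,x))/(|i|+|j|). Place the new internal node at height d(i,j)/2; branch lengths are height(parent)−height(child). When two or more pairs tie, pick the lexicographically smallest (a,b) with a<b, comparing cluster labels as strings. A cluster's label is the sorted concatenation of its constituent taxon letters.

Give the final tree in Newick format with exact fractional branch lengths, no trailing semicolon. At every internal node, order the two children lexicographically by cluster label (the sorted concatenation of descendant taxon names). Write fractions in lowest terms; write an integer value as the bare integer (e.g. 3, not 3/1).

(((D:7/2,N:7/2):23/8,(V:1/2,Z:1/2):47/8):3/2,(G:2,T:2):47/8)

1. join V+Z (d=1) ⇒ VZ; edges |V|=1/2, |Z|=1/2
  updated: d(D,VZ)=35/2, d(G,VZ)=25/2, d(N,VZ)=8, d(T,VZ)=43/2
2. join G+T (d=4) ⇒ GT; edges |G|=2, |T|=2
  updated: d(D,GT)=39/2, d(GT,N)=19/2, d(GT,VZ)=17
3. join D+N (d=7) ⇒ DN; edges |D|=7/2, |N|=7/2
  updated: d(DN,GT)=29/2, d(DN,VZ)=51/4
4. join DN+VZ (d=51/4) ⇒ DNVZ; edges |DN|=23/8, |VZ|=47/8
  updated: d(DNVZ,GT)=63/4
5. join DNVZ+GT (d=63/4) ⇒ DGNTVZ; edges |DNVZ|=3/2, |GT|=47/8
final tree: (((D:7/2,N:7/2):23/8,(V:1/2,Z:1/2):47/8):3/2,(G:2,T:2):47/8)
total length: 225/8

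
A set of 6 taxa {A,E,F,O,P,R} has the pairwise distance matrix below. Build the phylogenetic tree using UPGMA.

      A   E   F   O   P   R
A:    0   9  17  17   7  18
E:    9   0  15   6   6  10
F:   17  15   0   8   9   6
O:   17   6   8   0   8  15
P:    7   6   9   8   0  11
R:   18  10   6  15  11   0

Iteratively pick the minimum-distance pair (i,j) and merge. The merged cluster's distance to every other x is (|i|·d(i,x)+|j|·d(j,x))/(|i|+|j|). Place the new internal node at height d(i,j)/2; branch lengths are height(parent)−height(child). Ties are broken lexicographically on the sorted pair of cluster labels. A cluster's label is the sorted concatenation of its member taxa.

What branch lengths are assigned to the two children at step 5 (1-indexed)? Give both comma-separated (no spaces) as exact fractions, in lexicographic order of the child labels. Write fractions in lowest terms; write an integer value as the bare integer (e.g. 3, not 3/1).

step 1: merge (E,O) at d=6; branch lengths E→3, O→3; new cluster EO
  updated: d(A,EO)=13, d(EO,F)=23/2, d(EO,P)=7, d(EO,R)=25/2
step 2: merge (F,R) at d=6; branch lengths F→3, R→3; new cluster FR
  updated: d(A,FR)=35/2, d(EO,FR)=12, d(FR,P)=10
step 3: merge (A,P) at d=7; branch lengths A→7/2, P→7/2; new cluster AP
  updated: d(AP,EO)=10, d(AP,FR)=55/4
step 4: merge (AP,EO) at d=10; branch lengths AP→3/2, EO→2; new cluster AEOP
  updated: d(AEOP,FR)=103/8
step 5: merge (AEOP,FR) at d=103/8; branch lengths AEOP→23/16, FR→55/16; new cluster AEFOPR
final tree: (((A:7/2,P:7/2):3/2,(E:3,O:3):2):23/16,(F:3,R:3):55/16)
total length: 219/8

23/16,55/16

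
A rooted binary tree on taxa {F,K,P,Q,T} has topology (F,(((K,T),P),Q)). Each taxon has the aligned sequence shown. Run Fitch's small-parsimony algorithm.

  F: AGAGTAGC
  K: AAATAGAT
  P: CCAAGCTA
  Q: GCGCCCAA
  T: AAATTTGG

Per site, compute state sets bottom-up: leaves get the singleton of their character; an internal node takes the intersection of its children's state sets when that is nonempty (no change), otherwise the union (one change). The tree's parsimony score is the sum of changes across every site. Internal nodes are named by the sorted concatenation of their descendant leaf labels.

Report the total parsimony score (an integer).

20

site 0, node KT: K={A} ∩ T={A} → {A} (+0)
site 0, node KPT: KT={A} ∪ P={C} → {A,C} (+1)
site 0, node KPQT: KPT={A,C} ∪ Q={G} → {A,C,G} (+1)
site 0, node FKPQT: F={A} ∩ KPQT={A,C,G} → {A} (+0)
site 1, node KT: K={A} ∩ T={A} → {A} (+0)
site 1, node KPT: KT={A} ∪ P={C} → {A,C} (+1)
site 1, node KPQT: KPT={A,C} ∩ Q={C} → {C} (+0)
site 1, node FKPQT: F={G} ∪ KPQT={C} → {C,G} (+1)
site 2, node KT: K={A} ∩ T={A} → {A} (+0)
site 2, node KPT: KT={A} ∩ P={A} → {A} (+0)
site 2, node KPQT: KPT={A} ∪ Q={G} → {A,G} (+1)
site 2, node FKPQT: F={A} ∩ KPQT={A,G} → {A} (+0)
site 3, node KT: K={T} ∩ T={T} → {T} (+0)
site 3, node KPT: KT={T} ∪ P={A} → {A,T} (+1)
site 3, node KPQT: KPT={A,T} ∪ Q={C} → {A,C,T} (+1)
site 3, node FKPQT: F={G} ∪ KPQT={A,C,T} → {A,C,G,T} (+1)
site 4, node KT: K={A} ∪ T={T} → {A,T} (+1)
site 4, node KPT: KT={A,T} ∪ P={G} → {A,G,T} (+1)
site 4, node KPQT: KPT={A,G,T} ∪ Q={C} → {A,C,G,T} (+1)
site 4, node FKPQT: F={T} ∩ KPQT={A,C,G,T} → {T} (+0)
site 5, node KT: K={G} ∪ T={T} → {G,T} (+1)
site 5, node KPT: KT={G,T} ∪ P={C} → {C,G,T} (+1)
site 5, node KPQT: KPT={C,G,T} ∩ Q={C} → {C} (+0)
site 5, node FKPQT: F={A} ∪ KPQT={C} → {A,C} (+1)
site 6, node KT: K={A} ∪ T={G} → {A,G} (+1)
site 6, node KPT: KT={A,G} ∪ P={T} → {A,G,T} (+1)
site 6, node KPQT: KPT={A,G,T} ∩ Q={A} → {A} (+0)
site 6, node FKPQT: F={G} ∪ KPQT={A} → {A,G} (+1)
site 7, node KT: K={T} ∪ T={G} → {G,T} (+1)
site 7, node KPT: KT={G,T} ∪ P={A} → {A,G,T} (+1)
site 7, node KPQT: KPT={A,G,T} ∩ Q={A} → {A} (+0)
site 7, node FKPQT: F={C} ∪ KPQT={A} → {A,C} (+1)
per-site changes: [2, 2, 1, 3, 3, 3, 3, 3]; total = 20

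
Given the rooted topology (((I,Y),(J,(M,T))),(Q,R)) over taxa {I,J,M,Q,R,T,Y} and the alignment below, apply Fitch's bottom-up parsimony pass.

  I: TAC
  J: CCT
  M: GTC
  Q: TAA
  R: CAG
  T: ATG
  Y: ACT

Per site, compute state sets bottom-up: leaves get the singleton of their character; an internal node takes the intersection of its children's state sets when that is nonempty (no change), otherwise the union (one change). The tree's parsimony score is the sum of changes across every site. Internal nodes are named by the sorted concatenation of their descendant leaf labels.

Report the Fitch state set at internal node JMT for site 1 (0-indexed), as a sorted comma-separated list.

[col 0] IY: children I:{T}, Y:{A} ∪→ {A,T}; cost 1
[col 0] MT: children M:{G}, T:{A} ∪→ {A,G}; cost 1
[col 0] JMT: children J:{C}, MT:{A,G} ∪→ {A,C,G}; cost 1
[col 0] IJMTY: children IY:{A,T}, JMT:{A,C,G} ∩→ {A}; cost 0
[col 0] QR: children Q:{T}, R:{C} ∪→ {C,T}; cost 1
[col 0] IJMQRTY: children IJMTY:{A}, QR:{C,T} ∪→ {A,C,T}; cost 1
[col 1] IY: children I:{A}, Y:{C} ∪→ {A,C}; cost 1
[col 1] MT: children M:{T}, T:{T} ∩→ {T}; cost 0
[col 1] JMT: children J:{C}, MT:{T} ∪→ {C,T}; cost 1
[col 1] IJMTY: children IY:{A,C}, JMT:{C,T} ∩→ {C}; cost 0
[col 1] QR: children Q:{A}, R:{A} ∩→ {A}; cost 0
[col 1] IJMQRTY: children IJMTY:{C}, QR:{A} ∪→ {A,C}; cost 1
[col 2] IY: children I:{C}, Y:{T} ∪→ {C,T}; cost 1
[col 2] MT: children M:{C}, T:{G} ∪→ {C,G}; cost 1
[col 2] JMT: children J:{T}, MT:{C,G} ∪→ {C,G,T}; cost 1
[col 2] IJMTY: children IY:{C,T}, JMT:{C,G,T} ∩→ {C,T}; cost 0
[col 2] QR: children Q:{A}, R:{G} ∪→ {A,G}; cost 1
[col 2] IJMQRTY: children IJMTY:{C,T}, QR:{A,G} ∪→ {A,C,G,T}; cost 1
per-site changes: [5, 3, 5]; total = 13

C,T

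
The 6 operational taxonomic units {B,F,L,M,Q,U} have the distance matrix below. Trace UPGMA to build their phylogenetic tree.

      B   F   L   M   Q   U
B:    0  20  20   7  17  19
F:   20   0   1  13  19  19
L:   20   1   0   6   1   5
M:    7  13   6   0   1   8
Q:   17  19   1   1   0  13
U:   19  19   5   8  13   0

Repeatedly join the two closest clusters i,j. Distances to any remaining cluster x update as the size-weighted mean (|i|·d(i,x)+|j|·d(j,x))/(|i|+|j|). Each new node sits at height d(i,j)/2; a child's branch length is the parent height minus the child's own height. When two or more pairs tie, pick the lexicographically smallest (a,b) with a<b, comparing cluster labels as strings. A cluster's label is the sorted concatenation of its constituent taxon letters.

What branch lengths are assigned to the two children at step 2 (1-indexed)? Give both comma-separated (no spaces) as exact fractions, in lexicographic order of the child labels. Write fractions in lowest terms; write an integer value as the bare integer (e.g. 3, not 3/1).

1/2,1/2

1. join F+L (d=1) ⇒ FL; edges |F|=1/2, |L|=1/2
  updated: d(B,FL)=20, d(FL,M)=19/2, d(FL,Q)=10, d(FL,U)=12
2. join M+Q (d=1) ⇒ MQ; edges |M|=1/2, |Q|=1/2
  updated: d(B,MQ)=12, d(FL,MQ)=39/4, d(MQ,U)=21/2
3. join FL+MQ (d=39/4) ⇒ FLMQ; edges |FL|=35/8, |MQ|=35/8
  updated: d(B,FLMQ)=16, d(FLMQ,U)=45/4
4. join FLMQ+U (d=45/4) ⇒ FLMQU; edges |FLMQ|=3/4, |U|=45/8
  updated: d(B,FLMQU)=83/5
5. join B+FLMQU (d=83/5) ⇒ BFLMQU; edges |B|=83/10, |FLMQU|=107/40
final tree: (B:83/10,(((F:1/2,L:1/2):35/8,(M:1/2,Q:1/2):35/8):3/4,U:45/8):107/40)
total length: 281/10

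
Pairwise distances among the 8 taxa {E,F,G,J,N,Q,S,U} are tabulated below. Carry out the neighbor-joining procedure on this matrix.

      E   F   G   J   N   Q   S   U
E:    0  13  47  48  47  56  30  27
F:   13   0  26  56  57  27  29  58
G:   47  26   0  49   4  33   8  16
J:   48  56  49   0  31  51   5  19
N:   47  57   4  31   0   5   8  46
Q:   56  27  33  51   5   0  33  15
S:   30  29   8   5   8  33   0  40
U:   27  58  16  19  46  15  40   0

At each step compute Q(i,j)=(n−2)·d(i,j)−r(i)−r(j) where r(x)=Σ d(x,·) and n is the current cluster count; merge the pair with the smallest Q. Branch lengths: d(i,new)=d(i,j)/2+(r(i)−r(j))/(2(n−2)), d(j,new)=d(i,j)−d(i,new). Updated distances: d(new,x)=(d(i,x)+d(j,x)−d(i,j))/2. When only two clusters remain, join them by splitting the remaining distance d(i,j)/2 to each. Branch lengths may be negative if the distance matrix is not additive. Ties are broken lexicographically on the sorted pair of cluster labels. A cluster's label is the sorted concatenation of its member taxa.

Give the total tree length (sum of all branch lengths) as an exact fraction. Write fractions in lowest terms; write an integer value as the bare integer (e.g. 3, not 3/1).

step 1: merge (E,F) at d=13, Q=-456; branch lengths E→20/3, F→19/3; new cluster EF
  updated: d(EF,G)=30, d(EF,J)=91/2, d(EF,N)=91/2, d(EF,Q)=35, d(EF,S)=23, d(EF,U)=36
step 2: merge (J,S) at d=5, Q=-585/2; branch lengths J→217/20, S→-117/20; new cluster JS
  updated: d(EF,JS)=127/4, d(G,JS)=26, d(JS,N)=17, d(JS,Q)=79/2, d(JS,U)=27
step 3: merge (N,Q) at d=5, Q=-225; branch lengths N→5/4, Q→15/4; new cluster NQ
  updated: d(EF,NQ)=151/4, d(G,NQ)=16, d(JS,NQ)=103/4, d(NQ,U)=28
step 4: merge (EF,JS) at d=127/4, Q=-603/4; branch lengths EF→481/24, JS→281/24; new cluster EFJS
  updated: d(EFJS,G)=97/8, d(EFJS,NQ)=127/8, d(EFJS,U)=125/8
step 5: merge (EFJS,U) at d=125/8, Q=-72; branch lengths EFJS→61/16, U→189/16; new cluster EFJSU
  updated: d(EFJSU,G)=25/4, d(EFJSU,NQ)=113/8
step 6: merge (EFJSU,G) at d=25/4, Q=-291/8; branch lengths EFJSU→35/16, G→65/16; new cluster EFGJSU
  updated: d(EFGJSU,NQ)=191/16
step 7: merge (EFGJSU,NQ) at d=191/16; branch lengths EFGJSU→191/32, NQ→191/32; new cluster EFGJNQSU
final tree: (((((E:20/3,F:19/3):481/24,(J:217/20,S:-117/20):281/24):61/16,U:189/16):35/16,G:65/16):191/32,(N:5/4,Q:15/4):191/32)
total length: 1417/16

1417/16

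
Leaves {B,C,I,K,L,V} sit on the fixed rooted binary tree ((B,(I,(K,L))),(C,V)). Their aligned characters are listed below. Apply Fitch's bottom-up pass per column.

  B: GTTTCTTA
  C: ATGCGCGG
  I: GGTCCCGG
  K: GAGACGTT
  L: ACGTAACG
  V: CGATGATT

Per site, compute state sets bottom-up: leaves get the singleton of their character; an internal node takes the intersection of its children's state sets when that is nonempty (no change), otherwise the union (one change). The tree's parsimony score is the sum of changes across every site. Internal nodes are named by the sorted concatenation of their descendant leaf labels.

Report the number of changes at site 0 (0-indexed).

3

[col 0] KL: children K:{G}, L:{A} ∪→ {A,G}; cost 1
[col 0] IKL: children I:{G}, KL:{A,G} ∩→ {G}; cost 0
[col 0] BIKL: children B:{G}, IKL:{G} ∩→ {G}; cost 0
[col 0] CV: children C:{A}, V:{C} ∪→ {A,C}; cost 1
[col 0] BCIKLV: children BIKL:{G}, CV:{A,C} ∪→ {A,C,G}; cost 1
[col 1] KL: children K:{A}, L:{C} ∪→ {A,C}; cost 1
[col 1] IKL: children I:{G}, KL:{A,C} ∪→ {A,C,G}; cost 1
[col 1] BIKL: children B:{T}, IKL:{A,C,G} ∪→ {A,C,G,T}; cost 1
[col 1] CV: children C:{T}, V:{G} ∪→ {G,T}; cost 1
[col 1] BCIKLV: children BIKL:{A,C,G,T}, CV:{G,T} ∩→ {G,T}; cost 0
[col 2] KL: children K:{G}, L:{G} ∩→ {G}; cost 0
[col 2] IKL: children I:{T}, KL:{G} ∪→ {G,T}; cost 1
[col 2] BIKL: children B:{T}, IKL:{G,T} ∩→ {T}; cost 0
[col 2] CV: children C:{G}, V:{A} ∪→ {A,G}; cost 1
[col 2] BCIKLV: children BIKL:{T}, CV:{A,G} ∪→ {A,G,T}; cost 1
[col 3] KL: children K:{A}, L:{T} ∪→ {A,T}; cost 1
[col 3] IKL: children I:{C}, KL:{A,T} ∪→ {A,C,T}; cost 1
[col 3] BIKL: children B:{T}, IKL:{A,C,T} ∩→ {T}; cost 0
[col 3] CV: children C:{C}, V:{T} ∪→ {C,T}; cost 1
[col 3] BCIKLV: children BIKL:{T}, CV:{C,T} ∩→ {T}; cost 0
[col 4] KL: children K:{C}, L:{A} ∪→ {A,C}; cost 1
[col 4] IKL: children I:{C}, KL:{A,C} ∩→ {C}; cost 0
[col 4] BIKL: children B:{C}, IKL:{C} ∩→ {C}; cost 0
[col 4] CV: children C:{G}, V:{G} ∩→ {G}; cost 0
[col 4] BCIKLV: children BIKL:{C}, CV:{G} ∪→ {C,G}; cost 1
[col 5] KL: children K:{G}, L:{A} ∪→ {A,G}; cost 1
[col 5] IKL: children I:{C}, KL:{A,G} ∪→ {A,C,G}; cost 1
[col 5] BIKL: children B:{T}, IKL:{A,C,G} ∪→ {A,C,G,T}; cost 1
[col 5] CV: children C:{C}, V:{A} ∪→ {A,C}; cost 1
[col 5] BCIKLV: children BIKL:{A,C,G,T}, CV:{A,C} ∩→ {A,C}; cost 0
[col 6] KL: children K:{T}, L:{C} ∪→ {C,T}; cost 1
[col 6] IKL: children I:{G}, KL:{C,T} ∪→ {C,G,T}; cost 1
[col 6] BIKL: children B:{T}, IKL:{C,G,T} ∩→ {T}; cost 0
[col 6] CV: children C:{G}, V:{T} ∪→ {G,T}; cost 1
[col 6] BCIKLV: children BIKL:{T}, CV:{G,T} ∩→ {T}; cost 0
[col 7] KL: children K:{T}, L:{G} ∪→ {G,T}; cost 1
[col 7] IKL: children I:{G}, KL:{G,T} ∩→ {G}; cost 0
[col 7] BIKL: children B:{A}, IKL:{G} ∪→ {A,G}; cost 1
[col 7] CV: children C:{G}, V:{T} ∪→ {G,T}; cost 1
[col 7] BCIKLV: children BIKL:{A,G}, CV:{G,T} ∩→ {G}; cost 0
per-site changes: [3, 4, 3, 3, 2, 4, 3, 3]; total = 25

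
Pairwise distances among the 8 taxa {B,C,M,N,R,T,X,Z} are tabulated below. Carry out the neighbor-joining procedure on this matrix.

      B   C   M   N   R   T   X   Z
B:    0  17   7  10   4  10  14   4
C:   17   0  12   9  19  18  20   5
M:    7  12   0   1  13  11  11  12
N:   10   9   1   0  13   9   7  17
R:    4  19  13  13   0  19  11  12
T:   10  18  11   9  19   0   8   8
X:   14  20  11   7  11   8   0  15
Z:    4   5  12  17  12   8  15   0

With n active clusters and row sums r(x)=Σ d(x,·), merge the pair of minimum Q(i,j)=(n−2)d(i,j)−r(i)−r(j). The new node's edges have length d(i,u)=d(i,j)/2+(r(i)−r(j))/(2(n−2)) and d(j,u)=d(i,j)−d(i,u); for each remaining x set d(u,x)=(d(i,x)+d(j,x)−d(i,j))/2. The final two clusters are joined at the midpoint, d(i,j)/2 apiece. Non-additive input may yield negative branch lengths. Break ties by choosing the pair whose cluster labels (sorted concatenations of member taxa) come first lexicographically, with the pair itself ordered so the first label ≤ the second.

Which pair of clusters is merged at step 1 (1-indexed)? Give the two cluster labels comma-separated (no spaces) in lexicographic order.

C,Z

step 1: merge (C,Z) at d=5, Q=-143; branch lengths C→19/4, Z→1/4; new cluster CZ
  updated: d(B,CZ)=8, d(CZ,M)=19/2, d(CZ,N)=21/2, d(CZ,R)=13, d(CZ,T)=21/2, d(CZ,X)=15
step 2: merge (B,R) at d=4, Q=-106; branch lengths B→0, R→4; new cluster BR
  updated: d(BR,CZ)=17/2, d(BR,M)=8, d(BR,N)=19/2, d(BR,T)=25/2, d(BR,X)=21/2
step 3: merge (M,N) at d=1, Q=-147/2; branch lengths M→15/16, N→1/16; new cluster MN
  updated: d(BR,MN)=33/4, d(CZ,MN)=19/2, d(MN,T)=19/2, d(MN,X)=17/2
step 4: merge (T,X) at d=8, Q=-117/2; branch lengths T→15/4, X→17/4; new cluster TX
  updated: d(BR,TX)=15/2, d(CZ,TX)=35/4, d(MN,TX)=5
step 5: merge (BR,CZ) at d=17/2, Q=-34; branch lengths BR→29/8, CZ→39/8; new cluster BCRZ
  updated: d(BCRZ,MN)=37/8, d(BCRZ,TX)=31/8
step 6: merge (BCRZ,MN) at d=37/8, Q=-27/2; branch lengths BCRZ→7/4, MN→23/8; new cluster BCMNRZ
  updated: d(BCMNRZ,TX)=17/8
step 7: merge (BCMNRZ,TX) at d=17/8; branch lengths BCMNRZ→17/16, TX→17/16; new cluster BCMNRTXZ
final tree: ((((B:0,R:4):29/8,(C:19/4,Z:1/4):39/8):7/4,(M:15/16,N:1/16):23/8):17/16,(T:15/4,X:17/4):17/16)
total length: 133/4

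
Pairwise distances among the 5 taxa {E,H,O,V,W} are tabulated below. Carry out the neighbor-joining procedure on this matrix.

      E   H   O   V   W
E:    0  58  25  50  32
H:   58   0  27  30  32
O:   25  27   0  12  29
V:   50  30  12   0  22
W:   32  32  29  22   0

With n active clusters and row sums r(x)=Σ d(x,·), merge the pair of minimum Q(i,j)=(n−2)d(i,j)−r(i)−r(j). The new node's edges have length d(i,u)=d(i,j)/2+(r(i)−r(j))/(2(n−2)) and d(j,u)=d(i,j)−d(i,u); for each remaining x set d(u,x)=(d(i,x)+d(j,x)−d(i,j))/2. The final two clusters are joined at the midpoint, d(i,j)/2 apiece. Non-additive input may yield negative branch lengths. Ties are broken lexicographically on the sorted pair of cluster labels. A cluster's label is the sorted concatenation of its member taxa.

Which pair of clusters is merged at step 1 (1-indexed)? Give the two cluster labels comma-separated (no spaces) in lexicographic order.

iteration 1: select E,W (d=32, Q=-184); attach at lengths (73/3, 23/3); label the merged cluster EW
  updated: d(EW,H)=29, d(EW,O)=11, d(EW,V)=20
iteration 2: select EW,H (d=29, Q=-88); attach at lengths (8, 21); label the merged cluster EHW
  updated: d(EHW,O)=9/2, d(EHW,V)=21/2
iteration 3: select EHW,O (d=9/2, Q=-27); attach at lengths (3/2, 3); label the merged cluster EHOW
  updated: d(EHOW,V)=9
iteration 4: select EHOW,V (d=9); attach at lengths (9/2, 9/2); label the merged cluster EHOVW
final tree: ((((E:73/3,W:23/3):8,H:21):3/2,O:3):9/2,V:9/2)
total length: 149/2

E,W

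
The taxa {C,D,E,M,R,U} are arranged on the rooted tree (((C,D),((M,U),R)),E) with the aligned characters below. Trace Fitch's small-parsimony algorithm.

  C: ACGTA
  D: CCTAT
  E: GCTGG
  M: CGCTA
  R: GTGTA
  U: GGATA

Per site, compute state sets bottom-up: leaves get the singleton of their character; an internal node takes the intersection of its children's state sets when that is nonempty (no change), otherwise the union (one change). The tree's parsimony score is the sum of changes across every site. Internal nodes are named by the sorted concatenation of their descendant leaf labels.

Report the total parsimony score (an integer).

[col 0] CD: children C:{A}, D:{C} ∪→ {A,C}; cost 1
[col 0] MU: children M:{C}, U:{G} ∪→ {C,G}; cost 1
[col 0] MRU: children MU:{C,G}, R:{G} ∩→ {G}; cost 0
[col 0] CDMRU: children CD:{A,C}, MRU:{G} ∪→ {A,C,G}; cost 1
[col 0] CDEMRU: children CDMRU:{A,C,G}, E:{G} ∩→ {G}; cost 0
[col 1] CD: children C:{C}, D:{C} ∩→ {C}; cost 0
[col 1] MU: children M:{G}, U:{G} ∩→ {G}; cost 0
[col 1] MRU: children MU:{G}, R:{T} ∪→ {G,T}; cost 1
[col 1] CDMRU: children CD:{C}, MRU:{G,T} ∪→ {C,G,T}; cost 1
[col 1] CDEMRU: children CDMRU:{C,G,T}, E:{C} ∩→ {C}; cost 0
[col 2] CD: children C:{G}, D:{T} ∪→ {G,T}; cost 1
[col 2] MU: children M:{C}, U:{A} ∪→ {A,C}; cost 1
[col 2] MRU: children MU:{A,C}, R:{G} ∪→ {A,C,G}; cost 1
[col 2] CDMRU: children CD:{G,T}, MRU:{A,C,G} ∩→ {G}; cost 0
[col 2] CDEMRU: children CDMRU:{G}, E:{T} ∪→ {G,T}; cost 1
[col 3] CD: children C:{T}, D:{A} ∪→ {A,T}; cost 1
[col 3] MU: children M:{T}, U:{T} ∩→ {T}; cost 0
[col 3] MRU: children MU:{T}, R:{T} ∩→ {T}; cost 0
[col 3] CDMRU: children CD:{A,T}, MRU:{T} ∩→ {T}; cost 0
[col 3] CDEMRU: children CDMRU:{T}, E:{G} ∪→ {G,T}; cost 1
[col 4] CD: children C:{A}, D:{T} ∪→ {A,T}; cost 1
[col 4] MU: children M:{A}, U:{A} ∩→ {A}; cost 0
[col 4] MRU: children MU:{A}, R:{A} ∩→ {A}; cost 0
[col 4] CDMRU: children CD:{A,T}, MRU:{A} ∩→ {A}; cost 0
[col 4] CDEMRU: children CDMRU:{A}, E:{G} ∪→ {A,G}; cost 1
per-site changes: [3, 2, 4, 2, 2]; total = 13

13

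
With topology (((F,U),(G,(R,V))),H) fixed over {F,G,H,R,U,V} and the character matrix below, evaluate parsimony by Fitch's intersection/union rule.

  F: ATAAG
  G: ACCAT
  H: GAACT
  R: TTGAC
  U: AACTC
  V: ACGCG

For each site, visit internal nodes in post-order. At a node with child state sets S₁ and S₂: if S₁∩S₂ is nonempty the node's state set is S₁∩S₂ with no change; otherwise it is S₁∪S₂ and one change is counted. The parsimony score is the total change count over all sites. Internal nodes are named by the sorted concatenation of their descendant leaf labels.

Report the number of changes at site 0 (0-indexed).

site 0, node FU: F={A} ∩ U={A} → {A} (+0)
site 0, node RV: R={T} ∪ V={A} → {A,T} (+1)
site 0, node GRV: G={A} ∩ RV={A,T} → {A} (+0)
site 0, node FGRUV: FU={A} ∩ GRV={A} → {A} (+0)
site 0, node FGHRUV: FGRUV={A} ∪ H={G} → {A,G} (+1)
site 1, node FU: F={T} ∪ U={A} → {A,T} (+1)
site 1, node RV: R={T} ∪ V={C} → {C,T} (+1)
site 1, node GRV: G={C} ∩ RV={C,T} → {C} (+0)
site 1, node FGRUV: FU={A,T} ∪ GRV={C} → {A,C,T} (+1)
site 1, node FGHRUV: FGRUV={A,C,T} ∩ H={A} → {A} (+0)
site 2, node FU: F={A} ∪ U={C} → {A,C} (+1)
site 2, node RV: R={G} ∩ V={G} → {G} (+0)
site 2, node GRV: G={C} ∪ RV={G} → {C,G} (+1)
site 2, node FGRUV: FU={A,C} ∩ GRV={C,G} → {C} (+0)
site 2, node FGHRUV: FGRUV={C} ∪ H={A} → {A,C} (+1)
site 3, node FU: F={A} ∪ U={T} → {A,T} (+1)
site 3, node RV: R={A} ∪ V={C} → {A,C} (+1)
site 3, node GRV: G={A} ∩ RV={A,C} → {A} (+0)
site 3, node FGRUV: FU={A,T} ∩ GRV={A} → {A} (+0)
site 3, node FGHRUV: FGRUV={A} ∪ H={C} → {A,C} (+1)
site 4, node FU: F={G} ∪ U={C} → {C,G} (+1)
site 4, node RV: R={C} ∪ V={G} → {C,G} (+1)
site 4, node GRV: G={T} ∪ RV={C,G} → {C,G,T} (+1)
site 4, node FGRUV: FU={C,G} ∩ GRV={C,G,T} → {C,G} (+0)
site 4, node FGHRUV: FGRUV={C,G} ∪ H={T} → {C,G,T} (+1)
per-site changes: [2, 3, 3, 3, 4]; total = 15

2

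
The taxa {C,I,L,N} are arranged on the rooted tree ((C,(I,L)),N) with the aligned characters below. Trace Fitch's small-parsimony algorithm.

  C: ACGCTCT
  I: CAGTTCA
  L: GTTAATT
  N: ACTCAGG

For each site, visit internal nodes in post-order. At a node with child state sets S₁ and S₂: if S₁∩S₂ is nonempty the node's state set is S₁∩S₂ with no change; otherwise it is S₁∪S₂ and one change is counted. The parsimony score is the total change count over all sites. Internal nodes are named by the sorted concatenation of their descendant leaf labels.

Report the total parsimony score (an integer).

14

[col 0] IL: children I:{C}, L:{G} ∪→ {C,G}; cost 1
[col 0] CIL: children C:{A}, IL:{C,G} ∪→ {A,C,G}; cost 1
[col 0] CILN: children CIL:{A,C,G}, N:{A} ∩→ {A}; cost 0
[col 1] IL: children I:{A}, L:{T} ∪→ {A,T}; cost 1
[col 1] CIL: children C:{C}, IL:{A,T} ∪→ {A,C,T}; cost 1
[col 1] CILN: children CIL:{A,C,T}, N:{C} ∩→ {C}; cost 0
[col 2] IL: children I:{G}, L:{T} ∪→ {G,T}; cost 1
[col 2] CIL: children C:{G}, IL:{G,T} ∩→ {G}; cost 0
[col 2] CILN: children CIL:{G}, N:{T} ∪→ {G,T}; cost 1
[col 3] IL: children I:{T}, L:{A} ∪→ {A,T}; cost 1
[col 3] CIL: children C:{C}, IL:{A,T} ∪→ {A,C,T}; cost 1
[col 3] CILN: children CIL:{A,C,T}, N:{C} ∩→ {C}; cost 0
[col 4] IL: children I:{T}, L:{A} ∪→ {A,T}; cost 1
[col 4] CIL: children C:{T}, IL:{A,T} ∩→ {T}; cost 0
[col 4] CILN: children CIL:{T}, N:{A} ∪→ {A,T}; cost 1
[col 5] IL: children I:{C}, L:{T} ∪→ {C,T}; cost 1
[col 5] CIL: children C:{C}, IL:{C,T} ∩→ {C}; cost 0
[col 5] CILN: children CIL:{C}, N:{G} ∪→ {C,G}; cost 1
[col 6] IL: children I:{A}, L:{T} ∪→ {A,T}; cost 1
[col 6] CIL: children C:{T}, IL:{A,T} ∩→ {T}; cost 0
[col 6] CILN: children CIL:{T}, N:{G} ∪→ {G,T}; cost 1
per-site changes: [2, 2, 2, 2, 2, 2, 2]; total = 14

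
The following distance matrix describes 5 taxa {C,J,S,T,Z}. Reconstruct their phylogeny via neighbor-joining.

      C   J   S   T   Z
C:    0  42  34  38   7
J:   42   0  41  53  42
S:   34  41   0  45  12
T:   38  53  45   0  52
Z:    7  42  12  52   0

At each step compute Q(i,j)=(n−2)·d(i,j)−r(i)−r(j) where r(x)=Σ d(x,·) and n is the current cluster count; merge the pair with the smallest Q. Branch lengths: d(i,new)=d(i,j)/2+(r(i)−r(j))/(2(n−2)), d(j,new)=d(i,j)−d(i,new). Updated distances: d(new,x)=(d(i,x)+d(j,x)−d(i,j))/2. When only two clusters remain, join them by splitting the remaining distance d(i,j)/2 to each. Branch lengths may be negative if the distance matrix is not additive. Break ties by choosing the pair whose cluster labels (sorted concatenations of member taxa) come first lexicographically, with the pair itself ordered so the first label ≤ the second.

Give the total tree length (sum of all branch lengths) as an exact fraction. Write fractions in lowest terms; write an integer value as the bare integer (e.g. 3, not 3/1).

1. join C+Z (d=7, Q=-213) ⇒ CZ; edges |C|=29/6, |Z|=13/6
  updated: d(CZ,J)=77/2, d(CZ,S)=39/2, d(CZ,T)=83/2
2. join CZ+S (d=39/2, Q=-166) ⇒ CSZ; edges |CZ|=33/4, |S|=45/4
  updated: d(CSZ,J)=30, d(CSZ,T)=67/2
3. join CSZ+J (d=30, Q=-233/2) ⇒ CJSZ; edges |CSZ|=21/4, |J|=99/4
  updated: d(CJSZ,T)=113/4
4. join CJSZ+T (d=113/4) ⇒ CJSTZ; edges |CJSZ|=113/8, |T|=113/8
final tree: ((((C:29/6,Z:13/6):33/4,S:45/4):21/4,J:99/4):113/8,T:113/8)
total length: 339/4

339/4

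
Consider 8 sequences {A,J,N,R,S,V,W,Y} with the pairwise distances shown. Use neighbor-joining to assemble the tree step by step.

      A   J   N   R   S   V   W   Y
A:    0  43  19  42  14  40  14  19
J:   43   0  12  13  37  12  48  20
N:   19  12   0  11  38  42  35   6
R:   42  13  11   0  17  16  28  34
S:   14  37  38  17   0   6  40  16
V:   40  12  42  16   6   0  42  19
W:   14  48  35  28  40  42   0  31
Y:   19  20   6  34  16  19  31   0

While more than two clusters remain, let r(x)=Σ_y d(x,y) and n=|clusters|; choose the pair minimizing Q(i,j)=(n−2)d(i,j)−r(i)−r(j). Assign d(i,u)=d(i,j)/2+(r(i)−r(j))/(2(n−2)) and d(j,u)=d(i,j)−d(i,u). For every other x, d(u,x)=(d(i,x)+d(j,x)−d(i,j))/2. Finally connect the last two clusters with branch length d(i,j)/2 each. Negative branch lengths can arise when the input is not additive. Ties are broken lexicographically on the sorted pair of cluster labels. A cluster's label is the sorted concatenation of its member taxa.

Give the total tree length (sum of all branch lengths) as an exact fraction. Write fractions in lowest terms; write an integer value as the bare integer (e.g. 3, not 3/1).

2351/32

step 1: merge (A,W) at d=14, Q=-345; branch lengths A→37/12, W→131/12; new cluster AW
  updated: d(AW,J)=77/2, d(AW,N)=20, d(AW,R)=28, d(AW,S)=20, d(AW,V)=34, d(AW,Y)=18
step 2: merge (S,V) at d=6, Q=-233; branch lengths S→7/2, V→5/2; new cluster SV
  updated: d(AW,SV)=24, d(J,SV)=43/2, d(N,SV)=37, d(R,SV)=27/2, d(SV,Y)=29/2
step 3: merge (R,SV) at d=27/2, Q=-156; branch lengths R→43/8, SV→65/8; new cluster RSV
  updated: d(AW,RSV)=77/4, d(J,RSV)=21/2, d(N,RSV)=69/4, d(RSV,Y)=35/2
step 4: merge (J,RSV) at d=21/2, Q=-114; branch lengths J→8, RSV→5/2; new cluster JRSV
  updated: d(AW,JRSV)=189/8, d(JRSV,N)=75/8, d(JRSV,Y)=27/2
step 5: merge (AW,Y) at d=18, Q=-505/8; branch lengths AW→481/32, Y→95/32; new cluster AWY
  updated: d(AWY,JRSV)=153/16, d(AWY,N)=4
step 6: merge (AWY,JRSV) at d=153/16, Q=-367/16; branch lengths AWY→67/32, JRSV→239/32; new cluster AJRSVWY
  updated: d(AJRSVWY,N)=61/32
step 7: merge (AJRSVWY,N) at d=61/32; branch lengths AJRSVWY→61/64, N→61/64; new cluster AJNRSVWY
final tree: ((((A:37/12,W:131/12):481/32,Y:95/32):67/32,(J:8,(R:43/8,(S:7/2,V:5/2):65/8):5/2):239/32):61/64,N:61/64)
total length: 2351/32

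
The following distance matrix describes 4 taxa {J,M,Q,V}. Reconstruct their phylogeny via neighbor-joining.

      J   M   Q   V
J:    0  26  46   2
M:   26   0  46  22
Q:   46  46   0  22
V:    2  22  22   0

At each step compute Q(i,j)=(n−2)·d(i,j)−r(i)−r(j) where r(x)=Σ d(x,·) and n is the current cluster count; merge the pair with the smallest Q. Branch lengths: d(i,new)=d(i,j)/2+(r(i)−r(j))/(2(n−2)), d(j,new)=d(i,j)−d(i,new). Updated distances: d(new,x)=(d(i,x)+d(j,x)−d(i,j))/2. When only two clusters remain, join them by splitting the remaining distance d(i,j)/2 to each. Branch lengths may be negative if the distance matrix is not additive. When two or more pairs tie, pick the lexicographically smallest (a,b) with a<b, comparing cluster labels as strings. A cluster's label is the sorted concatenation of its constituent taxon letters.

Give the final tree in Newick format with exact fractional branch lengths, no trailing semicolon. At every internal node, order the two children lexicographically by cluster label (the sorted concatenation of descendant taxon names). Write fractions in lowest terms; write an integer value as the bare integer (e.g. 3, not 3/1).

step 1: merge (J,M) at d=26, Q=-116; branch lengths J→8, M→18; new cluster JM
  updated: d(JM,Q)=33, d(JM,V)=-1
step 2: merge (JM,Q) at d=33, Q=-54; branch lengths JM→5, Q→28; new cluster JMQ
  updated: d(JMQ,V)=-6
step 3: merge (JMQ,V) at d=-6; branch lengths JMQ→-3, V→-3; new cluster JMQV
final tree: (((J:8,M:18):5,Q:28):-3,V:-3)
total length: 53

(((J:8,M:18):5,Q:28):-3,V:-3)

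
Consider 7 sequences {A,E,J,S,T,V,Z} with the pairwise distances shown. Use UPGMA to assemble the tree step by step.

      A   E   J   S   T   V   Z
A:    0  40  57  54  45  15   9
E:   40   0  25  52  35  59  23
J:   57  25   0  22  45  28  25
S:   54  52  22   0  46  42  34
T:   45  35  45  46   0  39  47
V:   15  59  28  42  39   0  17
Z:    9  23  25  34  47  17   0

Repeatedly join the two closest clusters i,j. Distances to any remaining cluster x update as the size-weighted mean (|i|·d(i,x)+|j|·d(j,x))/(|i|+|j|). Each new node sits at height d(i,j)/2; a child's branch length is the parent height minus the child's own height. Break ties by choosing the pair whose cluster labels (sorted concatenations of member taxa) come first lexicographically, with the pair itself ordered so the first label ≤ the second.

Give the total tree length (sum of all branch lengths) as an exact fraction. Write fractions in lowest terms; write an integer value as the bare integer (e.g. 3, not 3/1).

iteration 1: select A,Z (d=9); attach at lengths (9/2, 9/2); label the merged cluster AZ
  updated: d(AZ,E)=63/2, d(AZ,J)=41, d(AZ,S)=44, d(AZ,T)=46, d(AZ,V)=16
iteration 2: select AZ,V (d=16); attach at lengths (7/2, 8); label the merged cluster AVZ
  updated: d(AVZ,E)=122/3, d(AVZ,J)=110/3, d(AVZ,S)=130/3, d(AVZ,T)=131/3
iteration 3: select J,S (d=22); attach at lengths (11, 11); label the merged cluster JS
  updated: d(AVZ,JS)=40, d(E,JS)=77/2, d(JS,T)=91/2
iteration 4: select E,T (d=35); attach at lengths (35/2, 35/2); label the merged cluster ET
  updated: d(AVZ,ET)=253/6, d(ET,JS)=42
iteration 5: select AVZ,JS (d=40); attach at lengths (12, 9); label the merged cluster AJSVZ
  updated: d(AJSVZ,ET)=421/10
iteration 6: select AJSVZ,ET (d=421/10); attach at lengths (21/20, 71/20); label the merged cluster AEJSTVZ
final tree: ((((A:9/2,Z:9/2):7/2,V:8):12,(J:11,S:11):9):21/20,(E:35/2,T:35/2):71/20)
total length: 1031/10

1031/10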